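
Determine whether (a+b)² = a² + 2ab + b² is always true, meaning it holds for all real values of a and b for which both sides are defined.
Yes, this is an identity.

Claim: (a+b)² = a² + 2ab + b².
Reasoning: Expand: (a+b)² = (a+b)(a+b) = a·a + a·b + b·a + b·b = a² + 2ab + b².
So the two sides agree for all real values of a and b for which both sides are defined.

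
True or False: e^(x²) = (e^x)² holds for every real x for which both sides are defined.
Claim: e^(x²) = (e^x)².
Test a specific point where both sides are defined: x = -3.
LHS = e^(x²) ≈ 8103.0839
RHS = (e^x)² ≈ 0.0025
Since 8103.0839 ≠ 0.0025, the equation fails at this point, so it cannot hold for every real x for which both sides are defined.
(e^x)² = e^(2x), and 2x ≠ x² in general.

Conclusion: False.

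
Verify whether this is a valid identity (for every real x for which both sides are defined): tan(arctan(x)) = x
Claim: tan(arctan(x)) = x.
Reasoning: For every real x, arctan(x) is by definition the angle in (-π/2, π/2) whose tangent equals x. Taking the tangent of that angle returns x.
So the two sides agree for every real x for which both sides are defined.

Conclusion: Yes, this is an identity.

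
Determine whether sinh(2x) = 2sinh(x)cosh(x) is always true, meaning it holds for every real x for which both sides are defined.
Yes, this is an identity.

Claim: sinh(2x) = 2sinh(x)cosh(x).
Reasoning: 2sinh(x)cosh(x) = 2 · (e^x - e^-x)/2 · (e^x + e^-x)/2 = (e^(2x) - e^(-2x))/2 = sinh(2x).
So the two sides agree for every real x for which both sides are defined.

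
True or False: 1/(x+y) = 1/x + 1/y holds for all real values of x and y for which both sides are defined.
Claim: 1/(x+y) = 1/x + 1/y.
Test a specific point where both sides are defined: x = 1, y = 1.
LHS = 1/(x+y) ≈ 0.5000
RHS = 1/x + 1/y ≈ 2.0000
Since 0.5000 ≠ 2.0000, the equation fails at this point, so it cannot hold for all real values of x and y for which both sides are defined.
1/x + 1/y = (x+y)/(xy), which is not 1/(x+y).

Conclusion: False.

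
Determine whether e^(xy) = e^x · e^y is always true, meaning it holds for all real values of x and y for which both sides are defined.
Claim: e^(xy) = e^x · e^y.
Test a specific point where both sides are defined: x = 1/2, y = 3/2.
LHS = e^(xy) ≈ 2.1170
RHS = e^x · e^y ≈ 7.3891
Since 2.1170 ≠ 7.3891, the equation fails at this point, so it cannot hold for all real values of x and y for which both sides are defined.
e^x · e^y = e^(x+y), not e^(xy).

Conclusion: No, this is NOT an identity.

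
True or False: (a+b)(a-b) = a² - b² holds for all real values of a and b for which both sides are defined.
Claim: (a+b)(a-b) = a² - b².
Reasoning: Expand: (a+b)(a-b) = a² - ab + ba - b² = a² - b² (the cross terms cancel).
So the two sides agree for all real values of a and b for which both sides are defined.

Conclusion: True.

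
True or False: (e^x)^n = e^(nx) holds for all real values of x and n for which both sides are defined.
True.

Claim: (e^x)^n = e^(nx).
Reasoning: e^x is a positive real number, and for a positive base B and real exponent n, B^n = e^(n·ln B). With B = e^x, ln B = x, so (e^x)^n = e^(n·x).
So the two sides agree for all real values of x and n for which both sides are defined.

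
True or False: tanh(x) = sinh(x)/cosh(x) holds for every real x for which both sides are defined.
Claim: tanh(x) = sinh(x)/cosh(x).
Reasoning: tanh(x) is defined as sinh(x)/cosh(x) = (e^x - e^-x)/(e^x + e^-x); cosh(x) ≥ 1 is never zero, so this holds for every real x.
So the two sides agree for every real x for which both sides are defined.

Conclusion: True.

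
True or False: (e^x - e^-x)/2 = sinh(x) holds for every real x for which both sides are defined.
Claim: (e^x - e^-x)/2 = sinh(x).
Reasoning: This is exactly the definition of the hyperbolic sine: sinh(x) := (e^x - e^-x)/2.
So the two sides agree for every real x for which both sides are defined.

Conclusion: True.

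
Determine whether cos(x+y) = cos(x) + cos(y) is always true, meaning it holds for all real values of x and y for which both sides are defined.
Claim: cos(x+y) = cos(x) + cos(y).
Test a specific point where both sides are defined: x = -π/3, y = -π/2.
LHS = cos(x+y) ≈ -0.8660
RHS = cos(x) + cos(y) ≈ 0.5000
Since -0.8660 ≠ 0.5000, the equation fails at this point, so it cannot hold for all real values of x and y for which both sides are defined.
The correct expansion is cos(x+y) = cos(x)cos(y) - sin(x)sin(y); cosine is not additive.

Conclusion: No, this is NOT an identity.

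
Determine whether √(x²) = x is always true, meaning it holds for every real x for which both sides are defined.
Claim: √(x²) = x.
Test a specific point where both sides are defined: x = -2.
LHS = √(x²) ≈ 2.0000
RHS = x ≈ -2.0000
Since 2.0000 ≠ -2.0000, the equation fails at this point, so it cannot hold for every real x for which both sides are defined.
√(x²) = |x|, which differs from x whenever x < 0 (both sides are defined for every real x).

Conclusion: No, this is NOT an identity.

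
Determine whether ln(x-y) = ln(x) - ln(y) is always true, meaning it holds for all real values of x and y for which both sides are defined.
No, this is NOT an identity.

Claim: ln(x-y) = ln(x) - ln(y).
Test a specific point where both sides are defined: x = 4, y = 1.
LHS = ln(x-y) ≈ 1.0986
RHS = ln(x) - ln(y) ≈ 1.3863
Since 1.0986 ≠ 1.3863, the equation fails at this point, so it cannot hold for all real values of x and y for which both sides are defined.
ln(x) - ln(y) = ln(x/y), not ln(x-y).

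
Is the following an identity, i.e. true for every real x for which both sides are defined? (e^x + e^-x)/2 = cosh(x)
Claim: (e^x + e^-x)/2 = cosh(x).
Reasoning: This is exactly the definition of the hyperbolic cosine: cosh(x) := (e^x + e^-x)/2.
So the two sides agree for every real x for which both sides are defined.

Conclusion: Yes, this is an identity.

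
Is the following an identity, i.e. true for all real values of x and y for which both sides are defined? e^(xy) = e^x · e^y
Claim: e^(xy) = e^x · e^y.
Test a specific point where both sides are defined: x = -1, y = 3/2.
LHS = e^(xy) ≈ 0.2231
RHS = e^x · e^y ≈ 1.6487
Since 0.2231 ≠ 1.6487, the equation fails at this point, so it cannot hold for all real values of x and y for which both sides are defined.
e^x · e^y = e^(x+y), not e^(xy).

Conclusion: No, this is NOT an identity.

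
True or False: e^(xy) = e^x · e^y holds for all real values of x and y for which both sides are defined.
False.

Claim: e^(xy) = e^x · e^y.
Test a specific point where both sides are defined: x = 5, y = 3/2.
LHS = e^(xy) ≈ 1808.0424
RHS = e^x · e^y ≈ 665.1416
Since 1808.0424 ≠ 665.1416, the equation fails at this point, so it cannot hold for all real values of x and y for which both sides are defined.
e^x · e^y = e^(x+y), not e^(xy).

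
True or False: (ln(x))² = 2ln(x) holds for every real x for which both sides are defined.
Claim: (ln(x))² = 2ln(x).
Test a specific point where both sides are defined: x = 2.
LHS = (ln(x))² ≈ 0.4805
RHS = 2ln(x) ≈ 1.3863
Since 0.4805 ≠ 1.3863, the equation fails at this point, so it cannot hold for every real x for which both sides are defined.
2ln(x) equals ln(x²), which is not the same as (ln x)².

Conclusion: False.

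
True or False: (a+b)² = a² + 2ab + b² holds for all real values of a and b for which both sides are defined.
Claim: (a+b)² = a² + 2ab + b².
Reasoning: Expand: (a+b)² = (a+b)(a+b) = a·a + a·b + b·a + b·b = a² + 2ab + b².
So the two sides agree for all real values of a and b for which both sides are defined.

Conclusion: True.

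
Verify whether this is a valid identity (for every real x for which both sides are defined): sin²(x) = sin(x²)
Claim: sin²(x) = sin(x²).
Test a specific point where both sides are defined: x = π.
LHS = sin²(x) ≈ 0.0000
RHS = sin(x²) ≈ -0.4303
Since 0.0000 ≠ -0.4303, the equation fails at this point, so it cannot hold for every real x for which both sides are defined.
sin²(x) means (sin x)², squaring the output; sin(x²) squares the input. These are different functions.

Conclusion: No, this is NOT an identity.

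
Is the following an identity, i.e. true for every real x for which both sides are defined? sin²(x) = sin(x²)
No, this is NOT an identity.

Claim: sin²(x) = sin(x²).
Test a specific point where both sides are defined: x = -π/6.
LHS = sin²(x) ≈ 0.2500
RHS = sin(x²) ≈ 0.2707
Since 0.2500 ≠ 0.2707, the equation fails at this point, so it cannot hold for every real x for which both sides are defined.
sin²(x) means (sin x)², squaring the output; sin(x²) squares the input. These are different functions.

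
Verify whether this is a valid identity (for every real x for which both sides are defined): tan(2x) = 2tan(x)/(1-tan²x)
Claim: tan(2x) = 2tan(x)/(1-tan²x).
Reasoning: tan(2x) = sin(2x)/cos(2x) = 2sin(x)cos(x) / (cos²x - sin²x). Divide numerator and denominator by cos²x: 2tan(x) / (1 - tan²x).
So the two sides agree for every real x for which both sides are defined.

Conclusion: Yes, this is an identity.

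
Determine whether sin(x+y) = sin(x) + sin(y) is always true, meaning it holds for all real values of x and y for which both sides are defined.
Claim: sin(x+y) = sin(x) + sin(y).
Test a specific point where both sides are defined: x = π, y = -π/4.
LHS = sin(x+y) ≈ 0.7071
RHS = sin(x) + sin(y) ≈ -0.7071
Since 0.7071 ≠ -0.7071, the equation fails at this point, so it cannot hold for all real values of x and y for which both sides are defined.
The correct expansion is sin(x+y) = sin(x)cos(y) + cos(x)sin(y); sine is not additive.

Conclusion: No, this is NOT an identity.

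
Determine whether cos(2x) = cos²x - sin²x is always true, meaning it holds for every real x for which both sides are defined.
Yes, this is an identity.

Claim: cos(2x) = cos²x - sin²x.
Reasoning: Put y = x in the addition formula cos(x+y) = cos(x)cos(y) - sin(x)sin(y): cos(2x) = cos²x - sin²x.
So the two sides agree for every real x for which both sides are defined.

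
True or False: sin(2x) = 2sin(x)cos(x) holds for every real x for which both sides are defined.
Claim: sin(2x) = 2sin(x)cos(x).
Reasoning: Put y = x in the addition formula sin(x+y) = sin(x)cos(y) + cos(x)sin(y): sin(2x) = sin(x)cos(x) + cos(x)sin(x) = 2sin(x)cos(x).
So the two sides agree for every real x for which both sides are defined.

Conclusion: True.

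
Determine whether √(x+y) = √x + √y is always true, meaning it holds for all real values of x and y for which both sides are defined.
No, this is NOT an identity.

Claim: √(x+y) = √x + √y.
Test a specific point where both sides are defined: x = 1, y = 2.
LHS = √(x+y) ≈ 1.7321
RHS = √x + √y ≈ 2.4142
Since 1.7321 ≠ 2.4142, the equation fails at this point, so it cannot hold for all real values of x and y for which both sides are defined.
Squaring the right side gives x + 2√(xy) + y, not x + y.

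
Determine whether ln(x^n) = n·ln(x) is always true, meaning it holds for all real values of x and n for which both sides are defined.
Claim: ln(x^n) = n·ln(x).
Reasoning: The right side requires x > 0. For x > 0, x^n = (e^(ln x))^n = e^(n·ln x), so taking ln of both sides gives ln(x^n) = n·ln(x).
So the two sides agree for all real values of x and n for which both sides are defined.

Conclusion: Yes, this is an identity.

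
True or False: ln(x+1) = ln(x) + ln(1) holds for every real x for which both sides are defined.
Claim: ln(x+1) = ln(x) + ln(1).
Test a specific point where both sides are defined: x = 2.
LHS = ln(x+1) ≈ 1.0986
RHS = ln(x) + ln(1) ≈ 0.6931
Since 1.0986 ≠ 0.6931, the equation fails at this point, so it cannot hold for every real x for which both sides are defined.
ln(1) = 0, so the right side is just ln(x), which differs from ln(x+1).

Conclusion: False.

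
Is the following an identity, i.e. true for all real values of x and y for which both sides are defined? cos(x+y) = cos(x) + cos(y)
No, this is NOT an identity.

Claim: cos(x+y) = cos(x) + cos(y).
Test a specific point where both sides are defined: x = 2π/3, y = π/6.
LHS = cos(x+y) ≈ -0.8660
RHS = cos(x) + cos(y) ≈ 0.3660
Since -0.8660 ≠ 0.3660, the equation fails at this point, so it cannot hold for all real values of x and y for which both sides are defined.
The correct expansion is cos(x+y) = cos(x)cos(y) - sin(x)sin(y); cosine is not additive.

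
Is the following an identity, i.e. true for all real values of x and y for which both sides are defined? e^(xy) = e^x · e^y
No, this is NOT an identity.

Claim: e^(xy) = e^x · e^y.
Test a specific point where both sides are defined: x = -2, y = -3.
LHS = e^(xy) ≈ 403.4288
RHS = e^x · e^y ≈ 0.0067
Since 403.4288 ≠ 0.0067, the equation fails at this point, so it cannot hold for all real values of x and y for which both sides are defined.
e^x · e^y = e^(x+y), not e^(xy).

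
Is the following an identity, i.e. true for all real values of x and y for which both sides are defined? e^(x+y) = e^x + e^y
Claim: e^(x+y) = e^x + e^y.
Test a specific point where both sides are defined: x = 3/2, y = 2.
LHS = e^(x+y) ≈ 33.1155
RHS = e^x + e^y ≈ 11.8707
Since 33.1155 ≠ 11.8707, the equation fails at this point, so it cannot hold for all real values of x and y for which both sides are defined.
The correct rule is e^(x+y) = e^x · e^y (a product, not a sum).

Conclusion: No, this is NOT an identity.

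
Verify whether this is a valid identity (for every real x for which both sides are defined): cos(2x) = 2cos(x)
No, this is NOT an identity.

Claim: cos(2x) = 2cos(x).
Test a specific point where both sides are defined: x = π/2.
LHS = cos(2x) ≈ -1.0000
RHS = 2cos(x) ≈ 0.0000
Since -1.0000 ≠ 0.0000, the equation fails at this point, so it cannot hold for every real x for which both sides are defined.
The correct double-angle formula is cos(2x) = cos²x - sin²x.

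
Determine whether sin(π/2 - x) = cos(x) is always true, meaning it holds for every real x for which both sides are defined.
Yes, this is an identity.

Claim: sin(π/2 - x) = cos(x).
Reasoning: Use sin(u - v) = sin(u)cos(v) - cos(u)sin(v) with u = π/2, v = x: sin(π/2)cos(x) - cos(π/2)sin(x) = 1·cos(x) - 0·sin(x) = cos(x).
So the two sides agree for every real x for which both sides are defined.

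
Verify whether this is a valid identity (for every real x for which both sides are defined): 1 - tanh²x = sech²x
Yes, this is an identity.

Claim: 1 - tanh²x = sech²x.
Reasoning: Divide cosh²x - sinh²x = 1 through by cosh²x (never zero): 1 - tanh²x = 1/cosh²x = sech²x.
So the two sides agree for every real x for which both sides are defined.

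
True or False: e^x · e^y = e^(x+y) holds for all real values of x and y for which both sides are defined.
Claim: e^x · e^y = e^(x+y).
Reasoning: This is the law of exponents for a common base: multiplying powers adds exponents. E.g. from the series, (Σ x^j/j!)(Σ y^k/k!) = Σ_m (Σ_{j+k=m} x^j y^k/(j!k!)) = Σ_m (x+y)^m/m! by the binomial theorem.
So the two sides agree for all real values of x and y for which both sides are defined.

Conclusion: True.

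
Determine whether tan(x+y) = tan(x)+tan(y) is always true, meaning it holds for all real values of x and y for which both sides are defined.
No, this is NOT an identity.

Claim: tan(x+y) = tan(x)+tan(y).
Test a specific point where both sides are defined: x = π/3, y = -π/6.
LHS = tan(x+y) ≈ 0.5774
RHS = tan(x)+tan(y) ≈ 1.1547
Since 0.5774 ≠ 1.1547, the equation fails at this point, so it cannot hold for all real values of x and y for which both sides are defined.
The correct formula is tan(x+y) = (tan(x) + tan(y))/(1 - tan(x)tan(y)).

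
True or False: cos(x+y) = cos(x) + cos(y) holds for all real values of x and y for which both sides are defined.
False.

Claim: cos(x+y) = cos(x) + cos(y).
Test a specific point where both sides are defined: x = 2π/3, y = π/3.
LHS = cos(x+y) ≈ -1.0000
RHS = cos(x) + cos(y) ≈ 0.0000
Since -1.0000 ≠ 0.0000, the equation fails at this point, so it cannot hold for all real values of x and y for which both sides are defined.
The correct expansion is cos(x+y) = cos(x)cos(y) - sin(x)sin(y); cosine is not additive.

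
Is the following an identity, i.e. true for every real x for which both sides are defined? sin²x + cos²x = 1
Claim: sin²x + cos²x = 1.
Reasoning: The point (cos x, sin x) lies on the unit circle X² + Y² = 1, so cos²x + sin²x = 1 for every real x.
So the two sides agree for every real x for which both sides are defined.

Conclusion: Yes, this is an identity.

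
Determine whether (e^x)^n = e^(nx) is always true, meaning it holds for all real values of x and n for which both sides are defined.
Claim: (e^x)^n = e^(nx).
Reasoning: e^x is a positive real number, and for a positive base B and real exponent n, B^n = e^(n·ln B). With B = e^x, ln B = x, so (e^x)^n = e^(n·x).
So the two sides agree for all real values of x and n for which both sides are defined.

Conclusion: Yes, this is an identity.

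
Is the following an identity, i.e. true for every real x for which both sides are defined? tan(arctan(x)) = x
Claim: tan(arctan(x)) = x.
Reasoning: For every real x, arctan(x) is by definition the angle in (-π/2, π/2) whose tangent equals x. Taking the tangent of that angle returns x.
So the two sides agree for every real x for which both sides are defined.

Conclusion: Yes, this is an identity.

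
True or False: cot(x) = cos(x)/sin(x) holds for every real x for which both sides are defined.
Claim: cot(x) = cos(x)/sin(x).
Reasoning: cot(x) is defined as 1/tan(x) = 1/(sin(x)/cos(x)) = cos(x)/sin(x), wherever sin(x) ≠ 0.
So the two sides agree for every real x for which both sides are defined.

Conclusion: True.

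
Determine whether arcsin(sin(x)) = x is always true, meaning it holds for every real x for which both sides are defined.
Claim: arcsin(sin(x)) = x.
Test a specific point where both sides are defined: x = 3π/4.
LHS = arcsin(sin(x)) ≈ 0.7854
RHS = x ≈ 2.3562
Since 0.7854 ≠ 2.3562, the equation fails at this point, so it cannot hold for every real x for which both sides are defined.
arcsin only returns values in [-π/2, π/2], so arcsin(sin(x)) = x holds only for x in that interval, not for all real x.

Conclusion: No, this is NOT an identity.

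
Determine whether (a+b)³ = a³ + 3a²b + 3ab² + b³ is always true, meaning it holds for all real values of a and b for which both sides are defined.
Claim: (a+b)³ = a³ + 3a²b + 3ab² + b³.
Reasoning: (a+b)³ = (a+b)(a+b)² = (a+b)(a² + 2ab + b²) = a³ + 2a²b + ab² + a²b + 2ab² + b³ = a³ + 3a²b + 3ab² + b³.
So the two sides agree for all real values of a and b for which both sides are defined.

Conclusion: Yes, this is an identity.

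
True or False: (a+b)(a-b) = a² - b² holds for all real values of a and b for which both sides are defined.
Claim: (a+b)(a-b) = a² - b².
Reasoning: Expand: (a+b)(a-b) = a² - ab + ba - b² = a² - b² (the cross terms cancel).
So the two sides agree for all real values of a and b for which both sides are defined.

Conclusion: True.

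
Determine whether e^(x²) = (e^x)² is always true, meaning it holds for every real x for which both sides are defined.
Claim: e^(x²) = (e^x)².
Test a specific point where both sides are defined: x = -2.
LHS = e^(x²) ≈ 54.5982
RHS = (e^x)² ≈ 0.0183
Since 54.5982 ≠ 0.0183, the equation fails at this point, so it cannot hold for every real x for which both sides are defined.
(e^x)² = e^(2x), and 2x ≠ x² in general.

Conclusion: No, this is NOT an identity.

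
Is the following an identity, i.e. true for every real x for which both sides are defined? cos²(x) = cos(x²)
Claim: cos²(x) = cos(x²).
Test a specific point where both sides are defined: x = 2π/3.
LHS = cos²(x) ≈ 0.2500
RHS = cos(x²) ≈ -0.3202
Since 0.2500 ≠ -0.3202, the equation fails at this point, so it cannot hold for every real x for which both sides are defined.
cos²(x) means (cos x)², squaring the output; cos(x²) squares the input. These are different functions.

Conclusion: No, this is NOT an identity.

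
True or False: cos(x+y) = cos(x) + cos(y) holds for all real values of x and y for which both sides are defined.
False.

Claim: cos(x+y) = cos(x) + cos(y).
Test a specific point where both sides are defined: x = π/4, y = -π/3.
LHS = cos(x+y) ≈ 0.9659
RHS = cos(x) + cos(y) ≈ 1.2071
Since 0.9659 ≠ 1.2071, the equation fails at this point, so it cannot hold for all real values of x and y for which both sides are defined.
The correct expansion is cos(x+y) = cos(x)cos(y) - sin(x)sin(y); cosine is not additive.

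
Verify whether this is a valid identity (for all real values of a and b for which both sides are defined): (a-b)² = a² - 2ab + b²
Claim: (a-b)² = a² - 2ab + b².
Reasoning: Expand: (a-b)² = (a-b)(a-b) = a·a - a·b - b·a + b·b = a² - 2ab + b².
So the two sides agree for all real values of a and b for which both sides are defined.

Conclusion: Yes, this is an identity.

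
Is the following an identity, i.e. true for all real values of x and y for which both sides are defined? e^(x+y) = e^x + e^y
Claim: e^(x+y) = e^x + e^y.
Test a specific point where both sides are defined: x = 4, y = 1/2.
LHS = e^(x+y) ≈ 90.0171
RHS = e^x + e^y ≈ 56.2469
Since 90.0171 ≠ 56.2469, the equation fails at this point, so it cannot hold for all real values of x and y for which both sides are defined.
The correct rule is e^(x+y) = e^x · e^y (a product, not a sum).

Conclusion: No, this is NOT an identity.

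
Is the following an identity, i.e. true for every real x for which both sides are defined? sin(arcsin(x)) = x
Claim: sin(arcsin(x)) = x.
Reasoning: For -1 ≤ x ≤ 1 (where arcsin is defined), arcsin(x) is by definition an angle whose sine equals x. Taking the sine of that angle returns x. (Note the other order, arcsin(sin x) = x, is NOT an identity.)
So the two sides agree for every real x for which both sides are defined.

Conclusion: Yes, this is an identity.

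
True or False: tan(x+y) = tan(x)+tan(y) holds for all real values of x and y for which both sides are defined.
False.

Claim: tan(x+y) = tan(x)+tan(y).
Test a specific point where both sides are defined: x = π/4, y = -π/3.
LHS = tan(x+y) ≈ -0.2679
RHS = tan(x)+tan(y) ≈ -0.7321
Since -0.2679 ≠ -0.7321, the equation fails at this point, so it cannot hold for all real values of x and y for which both sides are defined.
The correct formula is tan(x+y) = (tan(x) + tan(y))/(1 - tan(x)tan(y)).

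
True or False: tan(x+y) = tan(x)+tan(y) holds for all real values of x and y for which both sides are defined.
Claim: tan(x+y) = tan(x)+tan(y).
Test a specific point where both sides are defined: x = π/6, y = 2π/3.
LHS = tan(x+y) ≈ -0.5774
RHS = tan(x)+tan(y) ≈ -1.1547
Since -0.5774 ≠ -1.1547, the equation fails at this point, so it cannot hold for all real values of x and y for which both sides are defined.
The correct formula is tan(x+y) = (tan(x) + tan(y))/(1 - tan(x)tan(y)).

Conclusion: False.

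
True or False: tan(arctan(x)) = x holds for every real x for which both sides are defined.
Claim: tan(arctan(x)) = x.
Reasoning: For every real x, arctan(x) is by definition the angle in (-π/2, π/2) whose tangent equals x. Taking the tangent of that angle returns x.
So the two sides agree for every real x for which both sides are defined.

Conclusion: True.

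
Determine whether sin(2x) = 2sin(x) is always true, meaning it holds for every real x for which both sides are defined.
Claim: sin(2x) = 2sin(x).
Test a specific point where both sides are defined: x = π/3.
LHS = sin(2x) ≈ 0.8660
RHS = 2sin(x) ≈ 1.7321
Since 0.8660 ≠ 1.7321, the equation fails at this point, so it cannot hold for every real x for which both sides are defined.
The correct double-angle formula is sin(2x) = 2sin(x)cos(x).

Conclusion: No, this is NOT an identity.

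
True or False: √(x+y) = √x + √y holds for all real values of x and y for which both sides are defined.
Claim: √(x+y) = √x + √y.
Test a specific point where both sides are defined: x = 3/2, y = 3/2.
LHS = √(x+y) ≈ 1.7321
RHS = √x + √y ≈ 2.4495
Since 1.7321 ≠ 2.4495, the equation fails at this point, so it cannot hold for all real values of x and y for which both sides are defined.
Squaring the right side gives x + 2√(xy) + y, not x + y.

Conclusion: False.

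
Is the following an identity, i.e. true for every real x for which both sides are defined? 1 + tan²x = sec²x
Yes, this is an identity.

Claim: 1 + tan²x = sec²x.
Reasoning: Start from sin²x + cos²x = 1 and divide every term by cos²x (allowed wherever tan x and sec x are defined): tan²x + 1 = 1/cos²x = sec²x.
So the two sides agree for every real x for which both sides are defined.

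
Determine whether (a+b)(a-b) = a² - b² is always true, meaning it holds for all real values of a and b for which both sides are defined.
Claim: (a+b)(a-b) = a² - b².
Reasoning: Expand: (a+b)(a-b) = a² - ab + ba - b² = a² - b² (the cross terms cancel).
So the two sides agree for all real values of a and b for which both sides are defined.

Conclusion: Yes, this is an identity.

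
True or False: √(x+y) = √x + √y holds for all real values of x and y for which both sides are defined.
False.

Claim: √(x+y) = √x + √y.
Test a specific point where both sides are defined: x = 1, y = 1/2.
LHS = √(x+y) ≈ 1.2247
RHS = √x + √y ≈ 1.7071
Since 1.2247 ≠ 1.7071, the equation fails at this point, so it cannot hold for all real values of x and y for which both sides are defined.
Squaring the right side gives x + 2√(xy) + y, not x + y.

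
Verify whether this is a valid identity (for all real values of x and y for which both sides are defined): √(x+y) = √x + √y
Claim: √(x+y) = √x + √y.
Test a specific point where both sides are defined: x = 1, y = 3/2.
LHS = √(x+y) ≈ 1.5811
RHS = √x + √y ≈ 2.2247
Since 1.5811 ≠ 2.2247, the equation fails at this point, so it cannot hold for all real values of x and y for which both sides are defined.
Squaring the right side gives x + 2√(xy) + y, not x + y.

Conclusion: No, this is NOT an identity.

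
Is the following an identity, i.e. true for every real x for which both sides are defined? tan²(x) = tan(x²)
No, this is NOT an identity.

Claim: tan²(x) = tan(x²).
Test a specific point where both sides are defined: x = π/6.
LHS = tan²(x) ≈ 0.3333
RHS = tan(x²) ≈ 0.2812
Since 0.3333 ≠ 0.2812, the equation fails at this point, so it cannot hold for every real x for which both sides are defined.
tan²(x) means (tan x)², squaring the output; tan(x²) squares the input. These are different functions.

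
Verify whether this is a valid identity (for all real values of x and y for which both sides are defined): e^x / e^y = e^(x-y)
Yes, this is an identity.

Claim: e^x / e^y = e^(x-y).
Reasoning: 1/e^y = e^(-y), so e^x / e^y = e^x · e^(-y) = e^(x + (-y)) = e^(x-y) by the product rule for exponents.
So the two sides agree for all real values of x and y for which both sides are defined.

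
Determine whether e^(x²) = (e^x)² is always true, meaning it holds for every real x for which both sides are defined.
No, this is NOT an identity.

Claim: e^(x²) = (e^x)².
Test a specific point where both sides are defined: x = 3/2.
LHS = e^(x²) ≈ 9.4877
RHS = (e^x)² ≈ 20.0855
Since 9.4877 ≠ 20.0855, the equation fails at this point, so it cannot hold for every real x for which both sides are defined.
(e^x)² = e^(2x), and 2x ≠ x² in general.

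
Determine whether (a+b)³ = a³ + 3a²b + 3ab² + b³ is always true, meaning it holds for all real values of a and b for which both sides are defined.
Yes, this is an identity.

Claim: (a+b)³ = a³ + 3a²b + 3ab² + b³.
Reasoning: (a+b)³ = (a+b)(a+b)² = (a+b)(a² + 2ab + b²) = a³ + 2a²b + ab² + a²b + 2ab² + b³ = a³ + 3a²b + 3ab² + b³.
So the two sides agree for all real values of a and b for which both sides are defined.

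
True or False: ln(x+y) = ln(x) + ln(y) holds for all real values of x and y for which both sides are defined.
False.

Claim: ln(x+y) = ln(x) + ln(y).
Test a specific point where both sides are defined: x = 5, y = 1.
LHS = ln(x+y) ≈ 1.7918
RHS = ln(x) + ln(y) ≈ 1.6094
Since 1.7918 ≠ 1.6094, the equation fails at this point, so it cannot hold for all real values of x and y for which both sides are defined.
ln(x) + ln(y) = ln(xy), not ln(x+y).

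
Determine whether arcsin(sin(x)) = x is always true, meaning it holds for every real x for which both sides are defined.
Claim: arcsin(sin(x)) = x.
Test a specific point where both sides are defined: x = π.
LHS = arcsin(sin(x)) ≈ 0.0000
RHS = x ≈ 3.1416
Since 0.0000 ≠ 3.1416, the equation fails at this point, so it cannot hold for every real x for which both sides are defined.
arcsin only returns values in [-π/2, π/2], so arcsin(sin(x)) = x holds only for x in that interval, not for all real x.

Conclusion: No, this is NOT an identity.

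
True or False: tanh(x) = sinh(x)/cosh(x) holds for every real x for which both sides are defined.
Claim: tanh(x) = sinh(x)/cosh(x).
Reasoning: tanh(x) is defined as sinh(x)/cosh(x) = (e^x - e^-x)/(e^x + e^-x); cosh(x) ≥ 1 is never zero, so this holds for every real x.
So the two sides agree for every real x for which both sides are defined.

Conclusion: True.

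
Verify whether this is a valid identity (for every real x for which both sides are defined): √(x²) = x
No, this is NOT an identity.

Claim: √(x²) = x.
Test a specific point where both sides are defined: x = -2.
LHS = √(x²) ≈ 2.0000
RHS = x ≈ -2.0000
Since 2.0000 ≠ -2.0000, the equation fails at this point, so it cannot hold for every real x for which both sides are defined.
√(x²) = |x|, which differs from x whenever x < 0 (both sides are defined for every real x).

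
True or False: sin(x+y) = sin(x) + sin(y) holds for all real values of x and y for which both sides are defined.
Claim: sin(x+y) = sin(x) + sin(y).
Test a specific point where both sides are defined: x = π/6, y = π/6.
LHS = sin(x+y) ≈ 0.8660
RHS = sin(x) + sin(y) ≈ 1.0000
Since 0.8660 ≠ 1.0000, the equation fails at this point, so it cannot hold for all real values of x and y for which both sides are defined.
The correct expansion is sin(x+y) = sin(x)cos(y) + cos(x)sin(y); sine is not additive.

Conclusion: False.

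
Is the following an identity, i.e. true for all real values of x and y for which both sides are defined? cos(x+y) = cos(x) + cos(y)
Claim: cos(x+y) = cos(x) + cos(y).
Test a specific point where both sides are defined: x = π/3, y = π/2.
LHS = cos(x+y) ≈ -0.8660
RHS = cos(x) + cos(y) ≈ 0.5000
Since -0.8660 ≠ 0.5000, the equation fails at this point, so it cannot hold for all real values of x and y for which both sides are defined.
The correct expansion is cos(x+y) = cos(x)cos(y) - sin(x)sin(y); cosine is not additive.

Conclusion: No, this is NOT an identity.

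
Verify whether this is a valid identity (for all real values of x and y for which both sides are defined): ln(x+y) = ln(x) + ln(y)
Claim: ln(x+y) = ln(x) + ln(y).
Test a specific point where both sides are defined: x = 4, y = 2.
LHS = ln(x+y) ≈ 1.7918
RHS = ln(x) + ln(y) ≈ 2.0794
Since 1.7918 ≠ 2.0794, the equation fails at this point, so it cannot hold for all real values of x and y for which both sides are defined.
ln(x) + ln(y) = ln(xy), not ln(x+y).

Conclusion: No, this is NOT an identity.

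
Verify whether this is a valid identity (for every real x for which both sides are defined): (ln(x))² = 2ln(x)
No, this is NOT an identity.

Claim: (ln(x))² = 2ln(x).
Test a specific point where both sides are defined: x = 4.
LHS = (ln(x))² ≈ 1.9218
RHS = 2ln(x) ≈ 2.7726
Since 1.9218 ≠ 2.7726, the equation fails at this point, so it cannot hold for every real x for which both sides are defined.
2ln(x) equals ln(x²), which is not the same as (ln x)².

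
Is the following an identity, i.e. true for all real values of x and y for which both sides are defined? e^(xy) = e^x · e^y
Claim: e^(xy) = e^x · e^y.
Test a specific point where both sides are defined: x = 1/2, y = 5.
LHS = e^(xy) ≈ 12.1825
RHS = e^x · e^y ≈ 244.6919
Since 12.1825 ≠ 244.6919, the equation fails at this point, so it cannot hold for all real values of x and y for which both sides are defined.
e^x · e^y = e^(x+y), not e^(xy).

Conclusion: No, this is NOT an identity.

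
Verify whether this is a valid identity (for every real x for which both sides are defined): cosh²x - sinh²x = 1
Claim: cosh²x - sinh²x = 1.
Reasoning: With cosh(x) = (e^x + e^-x)/2 and sinh(x) = (e^x - e^-x)/2: cosh²x = (e^(2x) + 2 + e^(-2x))/4 and sinh²x = (e^(2x) - 2 + e^(-2x))/4. Subtracting leaves 4/4 = 1.
So the two sides agree for every real x for which both sides are defined.

Conclusion: Yes, this is an identity.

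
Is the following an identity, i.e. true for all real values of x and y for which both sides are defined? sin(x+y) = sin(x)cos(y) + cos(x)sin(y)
Yes, this is an identity.

Claim: sin(x+y) = sin(x)cos(y) + cos(x)sin(y).
Reasoning: By Euler's formula e^(i(x+y)) = e^(ix)·e^(iy) = (cos x + i·sin x)(cos y + i·sin y). The imaginary part of the left side is sin(x+y); the imaginary part of the product is sin(x)cos(y) + cos(x)sin(y).
So the two sides agree for all real values of x and y for which both sides are defined.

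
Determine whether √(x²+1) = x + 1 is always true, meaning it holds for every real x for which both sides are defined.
No, this is NOT an identity.

Claim: √(x²+1) = x + 1.
Test a specific point where both sides are defined: x = 1.
LHS = √(x²+1) ≈ 1.4142
RHS = x + 1 ≈ 2.0000
Since 1.4142 ≠ 2.0000, the equation fails at this point, so it cannot hold for every real x for which both sides are defined.
(x+1)² = x² + 2x + 1 ≠ x² + 1 unless x = 0.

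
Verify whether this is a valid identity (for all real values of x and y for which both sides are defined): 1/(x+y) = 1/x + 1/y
No, this is NOT an identity.

Claim: 1/(x+y) = 1/x + 1/y.
Test a specific point where both sides are defined: x = -3, y = 5.
LHS = 1/(x+y) ≈ 0.5000
RHS = 1/x + 1/y ≈ -0.1333
Since 0.5000 ≠ -0.1333, the equation fails at this point, so it cannot hold for all real values of x and y for which both sides are defined.
1/x + 1/y = (x+y)/(xy), which is not 1/(x+y).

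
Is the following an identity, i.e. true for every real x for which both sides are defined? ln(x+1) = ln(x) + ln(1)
Claim: ln(x+1) = ln(x) + ln(1).
Test a specific point where both sides are defined: x = 1/2.
LHS = ln(x+1) ≈ 0.4055
RHS = ln(x) + ln(1) ≈ -0.6931
Since 0.4055 ≠ -0.6931, the equation fails at this point, so it cannot hold for every real x for which both sides are defined.
ln(1) = 0, so the right side is just ln(x), which differs from ln(x+1).

Conclusion: No, this is NOT an identity.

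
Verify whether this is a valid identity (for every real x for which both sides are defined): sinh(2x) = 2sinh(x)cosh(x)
Yes, this is an identity.

Claim: sinh(2x) = 2sinh(x)cosh(x).
Reasoning: 2sinh(x)cosh(x) = 2 · (e^x - e^-x)/2 · (e^x + e^-x)/2 = (e^(2x) - e^(-2x))/2 = sinh(2x).
So the two sides agree for every real x for which both sides are defined.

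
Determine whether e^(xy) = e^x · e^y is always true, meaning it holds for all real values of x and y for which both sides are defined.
Claim: e^(xy) = e^x · e^y.
Test a specific point where both sides are defined: x = 5, y = -3.
LHS = e^(xy) ≈ 0.0000
RHS = e^x · e^y ≈ 7.3891
Since 0.0000 ≠ 7.3891, the equation fails at this point, so it cannot hold for all real values of x and y for which both sides are defined.
e^x · e^y = e^(x+y), not e^(xy).

Conclusion: No, this is NOT an identity.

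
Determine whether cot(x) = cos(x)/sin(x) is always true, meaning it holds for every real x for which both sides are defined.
Claim: cot(x) = cos(x)/sin(x).
Reasoning: cot(x) is defined as 1/tan(x) = 1/(sin(x)/cos(x)) = cos(x)/sin(x), wherever sin(x) ≠ 0.
So the two sides agree for every real x for which both sides are defined.

Conclusion: Yes, this is an identity.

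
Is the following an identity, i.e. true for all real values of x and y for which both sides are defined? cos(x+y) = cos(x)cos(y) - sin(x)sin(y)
Claim: cos(x+y) = cos(x)cos(y) - sin(x)sin(y).
Reasoning: By Euler's formula e^(i(x+y)) = e^(ix)·e^(iy) = (cos x + i·sin x)(cos y + i·sin y). The real part of the left side is cos(x+y); the real part of the product is cos(x)cos(y) - sin(x)sin(y) (since i·i = -1).
So the two sides agree for all real values of x and y for which both sides are defined.

Conclusion: Yes, this is an identity.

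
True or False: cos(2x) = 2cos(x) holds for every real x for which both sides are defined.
Claim: cos(2x) = 2cos(x).
Test a specific point where both sides are defined: x = 2π/3.
LHS = cos(2x) ≈ -0.5000
RHS = 2cos(x) ≈ -1.0000
Since -0.5000 ≠ -1.0000, the equation fails at this point, so it cannot hold for every real x for which both sides are defined.
The correct double-angle formula is cos(2x) = cos²x - sin²x.

Conclusion: False.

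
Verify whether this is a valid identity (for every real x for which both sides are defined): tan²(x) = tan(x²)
Claim: tan²(x) = tan(x²).
Test a specific point where both sides are defined: x = 2π/3.
LHS = tan²(x) ≈ 3.0000
RHS = tan(x²) ≈ 2.9590
Since 3.0000 ≠ 2.9590, the equation fails at this point, so it cannot hold for every real x for which both sides are defined.
tan²(x) means (tan x)², squaring the output; tan(x²) squares the input. These are different functions.

Conclusion: No, this is NOT an identity.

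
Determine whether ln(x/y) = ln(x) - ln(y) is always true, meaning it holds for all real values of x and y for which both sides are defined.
Yes, this is an identity.

Claim: ln(x/y) = ln(x) - ln(y).
Reasoning: Both sides are simultaneously defined only when x, y > 0. Write x = e^p, y = e^q. Then x/y = e^(p-q), so ln(x/y) = p - q = ln(x) - ln(y).
So the two sides agree for all real values of x and y for which both sides are defined.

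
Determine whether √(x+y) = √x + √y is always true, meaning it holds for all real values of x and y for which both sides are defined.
Claim: √(x+y) = √x + √y.
Test a specific point where both sides are defined: x = 3, y = 1/2.
LHS = √(x+y) ≈ 1.8708
RHS = √x + √y ≈ 2.4392
Since 1.8708 ≠ 2.4392, the equation fails at this point, so it cannot hold for all real values of x and y for which both sides are defined.
Squaring the right side gives x + 2√(xy) + y, not x + y.

Conclusion: No, this is NOT an identity.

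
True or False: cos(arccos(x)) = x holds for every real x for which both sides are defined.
Claim: cos(arccos(x)) = x.
Reasoning: For -1 ≤ x ≤ 1 (where arccos is defined), arccos(x) is by definition an angle whose cosine equals x. Taking the cosine of that angle returns x. (Note the other order, arccos(cos x) = x, is NOT an identity.)
So the two sides agree for every real x for which both sides are defined.

Conclusion: True.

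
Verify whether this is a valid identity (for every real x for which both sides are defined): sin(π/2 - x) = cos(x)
Yes, this is an identity.

Claim: sin(π/2 - x) = cos(x).
Reasoning: Use sin(u - v) = sin(u)cos(v) - cos(u)sin(v) with u = π/2, v = x: sin(π/2)cos(x) - cos(π/2)sin(x) = 1·cos(x) - 0·sin(x) = cos(x).
So the two sides agree for every real x for which both sides are defined.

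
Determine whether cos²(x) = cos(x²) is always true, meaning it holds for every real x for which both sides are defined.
Claim: cos²(x) = cos(x²).
Test a specific point where both sides are defined: x = -π/3.
LHS = cos²(x) ≈ 0.2500
RHS = cos(x²) ≈ 0.4566
Since 0.2500 ≠ 0.4566, the equation fails at this point, so it cannot hold for every real x for which both sides are defined.
cos²(x) means (cos x)², squaring the output; cos(x²) squares the input. These are different functions.

Conclusion: No, this is NOT an identity.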